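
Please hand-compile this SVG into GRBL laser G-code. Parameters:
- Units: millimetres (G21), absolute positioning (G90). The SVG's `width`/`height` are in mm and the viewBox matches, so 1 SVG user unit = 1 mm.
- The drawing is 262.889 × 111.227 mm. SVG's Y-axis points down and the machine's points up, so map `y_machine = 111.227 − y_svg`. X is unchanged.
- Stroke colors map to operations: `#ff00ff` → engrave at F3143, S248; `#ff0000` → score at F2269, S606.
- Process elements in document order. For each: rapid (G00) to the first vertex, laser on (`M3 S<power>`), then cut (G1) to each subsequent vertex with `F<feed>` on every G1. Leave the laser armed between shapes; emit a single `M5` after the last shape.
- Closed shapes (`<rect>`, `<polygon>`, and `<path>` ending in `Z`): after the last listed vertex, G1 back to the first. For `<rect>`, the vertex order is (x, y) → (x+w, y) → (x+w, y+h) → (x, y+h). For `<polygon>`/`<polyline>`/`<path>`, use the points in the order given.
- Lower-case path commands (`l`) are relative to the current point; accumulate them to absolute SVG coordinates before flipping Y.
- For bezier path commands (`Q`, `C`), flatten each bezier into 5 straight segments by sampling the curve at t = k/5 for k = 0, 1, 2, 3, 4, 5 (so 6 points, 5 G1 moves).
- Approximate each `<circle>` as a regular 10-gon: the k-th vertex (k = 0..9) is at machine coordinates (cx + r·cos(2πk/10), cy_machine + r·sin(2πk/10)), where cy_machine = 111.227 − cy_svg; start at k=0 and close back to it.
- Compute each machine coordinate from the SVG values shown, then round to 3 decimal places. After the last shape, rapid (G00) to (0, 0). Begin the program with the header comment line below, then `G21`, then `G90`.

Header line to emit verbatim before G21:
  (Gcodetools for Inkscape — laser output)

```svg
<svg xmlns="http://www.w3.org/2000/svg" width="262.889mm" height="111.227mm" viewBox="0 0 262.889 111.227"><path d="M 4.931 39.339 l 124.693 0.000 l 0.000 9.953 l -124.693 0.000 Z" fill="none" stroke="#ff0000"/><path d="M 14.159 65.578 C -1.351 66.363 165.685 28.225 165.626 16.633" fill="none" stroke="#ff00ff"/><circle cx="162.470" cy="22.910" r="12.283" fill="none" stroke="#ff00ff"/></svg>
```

(Gcodetools for Inkscape — laser output)
G21
G90
G00 X4.931 Y71.888
M3 S606
G1 X129.624 Y71.888 F2269
G1 X129.624 Y61.935 F2269
G1 X4.931 Y61.935 F2269
G1 X4.931 Y71.888 F2269
G00 X14.159 Y45.649
M3 S248
G1 X23.961 Y49.325 F3143
G1 X60.792 Y59.200 F3143
G1 X107.868 Y72.132 F3143
G1 X148.407 Y84.977 F3143
G1 X165.626 Y94.594 F3143
G00 X174.753 Y88.317
M3 S248
G1 X172.407 Y95.537 F3143
G1 X166.266 Y99.999 F3143
G1 X158.674 Y99.999 F3143
G1 X152.533 Y95.537 F3143
G1 X150.187 Y88.317 F3143
G1 X152.533 Y81.097 F3143
G1 X158.674 Y76.635 F3143
G1 X166.266 Y76.635 F3143
G1 X172.407 Y81.097 F3143
G1 X174.753 Y88.317 F3143
M5
G00 X0.000 Y0.000

viewBox `0 0 262.889 111.227` with mm width/height → 1 unit = 1 mm. Flip: y_m = 111.227 − y_svg.

**Shape 1** — `<path>` rectangle, stroke `#ff0000` → score (S606, F2269). Machine vertices: (4.931,71.888) → (129.624,71.888) → (129.624,61.935) → (4.931,61.935) → (4.931,71.888). Closed: final G1 returns to the first vertex.

**Shape 2** — `<path>` cubic bezier, stroke `#ff00ff` → engrave (S248, F3143). Control points (SVG): P0=(14.159,65.578), P1=(-1.351,66.363), P2=(165.685,28.225), P3=(165.626,16.633); sampled at t=k/5. Machine vertices: (14.159,45.649) → (23.961,49.325) → (60.792,59.200) → (107.868,72.132) → (148.407,84.977) → (165.626,94.594). Open path.

**Shape 3** — `<circle>` circle, stroke `#ff00ff` → engrave (S248, F3143). Machine vertices: (174.753,88.317) → (172.407,95.537) → (166.266,99.999) → (158.674,99.999) → (152.533,95.537) → (150.187,88.317) → (152.533,81.097) → (158.674,76.635) → (166.266,76.635) → (172.407,81.097) → (174.753,88.317). Closed: final G1 returns to the first vertex.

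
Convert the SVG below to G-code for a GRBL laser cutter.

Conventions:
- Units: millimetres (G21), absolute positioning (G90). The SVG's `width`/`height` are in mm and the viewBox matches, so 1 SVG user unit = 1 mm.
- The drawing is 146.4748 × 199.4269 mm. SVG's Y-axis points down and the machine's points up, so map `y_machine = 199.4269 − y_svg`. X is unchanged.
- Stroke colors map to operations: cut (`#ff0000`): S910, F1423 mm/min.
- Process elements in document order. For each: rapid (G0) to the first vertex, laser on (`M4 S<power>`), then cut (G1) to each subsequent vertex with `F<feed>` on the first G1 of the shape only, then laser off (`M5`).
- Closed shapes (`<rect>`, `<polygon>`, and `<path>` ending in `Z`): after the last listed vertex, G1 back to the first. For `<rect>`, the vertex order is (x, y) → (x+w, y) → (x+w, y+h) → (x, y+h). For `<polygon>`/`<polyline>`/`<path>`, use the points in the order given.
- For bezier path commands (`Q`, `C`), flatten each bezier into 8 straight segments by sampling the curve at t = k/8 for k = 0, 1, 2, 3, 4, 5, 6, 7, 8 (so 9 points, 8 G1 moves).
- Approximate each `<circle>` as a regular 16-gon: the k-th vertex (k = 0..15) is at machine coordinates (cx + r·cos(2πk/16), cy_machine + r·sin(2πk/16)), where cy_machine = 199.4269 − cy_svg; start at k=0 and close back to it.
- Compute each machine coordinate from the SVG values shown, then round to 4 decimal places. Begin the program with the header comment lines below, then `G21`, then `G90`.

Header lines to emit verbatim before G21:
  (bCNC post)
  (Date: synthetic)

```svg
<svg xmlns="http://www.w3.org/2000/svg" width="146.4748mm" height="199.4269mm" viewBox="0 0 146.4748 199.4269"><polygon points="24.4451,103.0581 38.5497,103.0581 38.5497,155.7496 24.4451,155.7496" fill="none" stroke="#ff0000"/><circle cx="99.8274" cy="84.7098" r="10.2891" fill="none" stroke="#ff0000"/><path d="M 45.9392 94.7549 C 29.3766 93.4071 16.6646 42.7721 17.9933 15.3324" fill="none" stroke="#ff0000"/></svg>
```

(bCNC post)
(Date: synthetic)
G21
G90
G0 X24.4451 Y96.3688
M4 S910
G1 X38.5497 Y96.3688 F1423
G1 X38.5497 Y43.6773
G1 X24.4451 Y43.6773
G1 X24.4451 Y96.3688
M5
G0 X110.1165 Y114.7171
M4 S910
G1 X109.3333 Y118.6546 F1423
G1 X107.1029 Y121.9926
G1 X103.7649 Y124.2230
G1 X99.8274 Y125.0062
G1 X95.8899 Y124.2230
G1 X92.5519 Y121.9926
G1 X90.3215 Y118.6546
G1 X89.5383 Y114.7171
G1 X90.3215 Y110.7796
G1 X92.5519 Y107.4416
G1 X95.8899 Y105.2112
G1 X99.8274 Y104.4280
G1 X103.7649 Y105.2112
G1 X107.1029 Y107.4416
G1 X109.3333 Y110.7796
G1 X110.1165 Y114.7171
M5
G0 X45.9392 Y104.6720
M4 S910
G1 X39.9286 Y107.3462 F1423
G1 X34.3985 Y113.7917
G1 X29.4681 Y123.1590
G1 X25.2570 Y134.5988
G1 X21.8846 Y147.2616
G1 X19.4702 Y160.2981
G1 X18.1333 Y172.8589
G1 X17.9933 Y184.0945
M5

Since the viewBox matches the mm dimensions, user units are millimetres directly. The only transform is the Y-flip y_m = 199.4269 − y_svg.

Shape 1 is a rectangle drawn with `<polygon>`. Its stroke #ff0000 means cut at S910, F1423. After flipping Y the toolpath is (24.4451,96.3688) → (38.5497,96.3688) → (38.5497,43.6773) → (24.4451,43.6773) → (24.4451,96.3688), returning to the start.

Shape 2 is a circle drawn with `<circle>`. Its stroke #ff0000 means cut at S910, F1423. After flipping Y the toolpath is (110.1165,114.7171) → (109.3333,118.6546) → (107.1029,121.9926) → (103.7649,124.2230) → (99.8274,125.0062) → (95.8899,124.2230) → (92.5519,121.9926) → (90.3215,118.6546) → (89.5383,114.7171) → (90.3215,110.7796) → (92.5519,107.4416) → (95.8899,105.2112) → (99.8274,104.4280) → (103.7649,105.2112) → (107.1029,107.4416) → (109.3333,110.7796) → (110.1165,114.7171), returning to the start.

Shape 3 is a cubic bezier drawn with `<path>`. Its stroke #ff0000 means cut at S910, F1423. After flipping Y the toolpath is (45.9392,104.6720) → (39.9286,107.3462) → (34.3985,113.7917) → (29.4681,123.1590) → (25.2570,134.5988) → (21.8846,147.2616) → (19.4702,160.2981) → (18.1333,172.8589) → (17.9933,184.0945).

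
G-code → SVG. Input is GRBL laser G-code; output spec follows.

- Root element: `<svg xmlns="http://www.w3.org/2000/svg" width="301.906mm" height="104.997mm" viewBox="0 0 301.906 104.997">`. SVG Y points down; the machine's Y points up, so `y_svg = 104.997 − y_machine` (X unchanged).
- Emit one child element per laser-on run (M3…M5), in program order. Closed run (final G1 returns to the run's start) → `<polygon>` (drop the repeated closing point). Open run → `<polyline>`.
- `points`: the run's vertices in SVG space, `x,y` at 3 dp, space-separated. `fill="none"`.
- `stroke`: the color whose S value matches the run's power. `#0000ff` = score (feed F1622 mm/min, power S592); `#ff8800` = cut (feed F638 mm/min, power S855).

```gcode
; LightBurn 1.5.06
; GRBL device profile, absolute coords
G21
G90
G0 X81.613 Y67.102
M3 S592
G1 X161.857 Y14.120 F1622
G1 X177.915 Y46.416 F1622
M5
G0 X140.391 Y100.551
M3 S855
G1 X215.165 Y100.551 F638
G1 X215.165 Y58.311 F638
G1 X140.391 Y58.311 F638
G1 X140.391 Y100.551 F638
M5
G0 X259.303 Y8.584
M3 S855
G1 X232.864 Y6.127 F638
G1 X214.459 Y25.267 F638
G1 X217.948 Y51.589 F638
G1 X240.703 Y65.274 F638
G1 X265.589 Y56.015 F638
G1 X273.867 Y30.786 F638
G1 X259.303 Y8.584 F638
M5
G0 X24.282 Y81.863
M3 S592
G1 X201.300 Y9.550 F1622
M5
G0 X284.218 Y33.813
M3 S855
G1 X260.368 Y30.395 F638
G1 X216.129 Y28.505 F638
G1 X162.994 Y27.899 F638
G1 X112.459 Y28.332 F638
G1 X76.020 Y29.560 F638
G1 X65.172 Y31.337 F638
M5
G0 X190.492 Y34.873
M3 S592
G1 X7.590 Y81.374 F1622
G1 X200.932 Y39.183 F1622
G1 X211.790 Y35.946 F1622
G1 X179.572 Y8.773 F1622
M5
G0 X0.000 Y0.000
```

Each laser-on run becomes one SVG element. Flip Y back into SVG space with y_svg = 104.997 − y_machine.

Run 1: power S592 maps to stroke `#0000ff` (score). The run is open, so emit a `<polyline>` with points (Y-flipped): 81.613,37.895 161.857,90.877 177.915,58.581.

Run 2: S855 ⇒ cut layer `#ff8800`. The run returns to its start, so emit a `<polygon>` with points (Y-flipped): 140.391,4.446 215.165,4.446 215.165,46.686 140.391,46.686.

Run 3: the run's S855 means `#ff8800` (cut). The run returns to its start, so emit a `<polygon>` with points (Y-flipped): 259.303,96.413 232.864,98.870 214.459,79.730 217.948,53.408 240.703,39.723 265.589,48.982 273.867,74.211.

Run 4: power S592 maps to stroke `#0000ff` (score). The run is open, so emit a `<polyline>` with points (Y-flipped): 24.282,23.134 201.300,95.447.

Run 5: power S855 maps to stroke `#ff8800` (cut). The run is open, so emit a `<polyline>` with points (Y-flipped): 284.218,71.184 260.368,74.602 216.129,76.492 162.994,77.098 112.459,76.665 76.020,75.437 65.172,73.660.

Run 6: the run's S592 means `#0000ff` (score). The run is open, so emit a `<polyline>` with points (Y-flipped): 190.492,70.124 7.590,23.623 200.932,65.814 211.790,69.051 179.572,96.224.

<svg xmlns="http://www.w3.org/2000/svg" width="301.906mm" height="104.997mm" viewBox="0 0 301.906 104.997">
  <polyline points="81.613,37.895 161.857,90.877 177.915,58.581" fill="none" stroke="#0000ff"/>
  <polygon points="140.391,4.446 215.165,4.446 215.165,46.686 140.391,46.686" fill="none" stroke="#ff8800"/>
  <polygon points="259.303,96.413 232.864,98.870 214.459,79.730 217.948,53.408 240.703,39.723 265.589,48.982 273.867,74.211" fill="none" stroke="#ff8800"/>
  <polyline points="24.282,23.134 201.300,95.447" fill="none" stroke="#0000ff"/>
  <polyline points="284.218,71.184 260.368,74.602 216.129,76.492 162.994,77.098 112.459,76.665 76.020,75.437 65.172,73.660" fill="none" stroke="#ff8800"/>
  <polyline points="190.492,70.124 7.590,23.623 200.932,65.814 211.790,69.051 179.572,96.224" fill="none" stroke="#0000ff"/>
</svg>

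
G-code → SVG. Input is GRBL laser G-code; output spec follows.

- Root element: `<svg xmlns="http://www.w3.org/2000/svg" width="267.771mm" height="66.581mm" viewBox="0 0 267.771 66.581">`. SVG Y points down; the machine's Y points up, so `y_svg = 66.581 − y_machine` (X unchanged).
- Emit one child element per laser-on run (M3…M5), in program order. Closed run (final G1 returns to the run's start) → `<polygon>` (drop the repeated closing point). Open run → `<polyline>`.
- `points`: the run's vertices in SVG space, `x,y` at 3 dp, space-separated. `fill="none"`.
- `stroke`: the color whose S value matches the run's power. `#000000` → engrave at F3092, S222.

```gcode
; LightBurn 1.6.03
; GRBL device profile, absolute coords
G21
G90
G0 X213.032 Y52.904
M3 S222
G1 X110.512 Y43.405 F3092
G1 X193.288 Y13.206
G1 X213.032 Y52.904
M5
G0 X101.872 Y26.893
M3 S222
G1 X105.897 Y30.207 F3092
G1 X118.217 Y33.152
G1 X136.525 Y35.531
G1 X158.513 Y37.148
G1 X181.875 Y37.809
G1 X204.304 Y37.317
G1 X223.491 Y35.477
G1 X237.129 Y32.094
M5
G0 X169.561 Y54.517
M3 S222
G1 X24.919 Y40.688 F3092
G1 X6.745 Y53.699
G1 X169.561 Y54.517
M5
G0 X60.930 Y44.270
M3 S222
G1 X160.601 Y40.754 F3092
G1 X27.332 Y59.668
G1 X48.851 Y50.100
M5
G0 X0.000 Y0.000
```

<svg xmlns="http://www.w3.org/2000/svg" width="267.771mm" height="66.581mm" viewBox="0 0 267.771 66.581">
  <polygon points="213.032,13.677 110.512,23.176 193.288,53.375" fill="none" stroke="#000000"/>
  <polyline points="101.872,39.688 105.897,36.374 118.217,33.429 136.525,31.050 158.513,29.433 181.875,28.772 204.304,29.264 223.491,31.104 237.129,34.487" fill="none" stroke="#000000"/>
  <polygon points="169.561,12.064 24.919,25.893 6.745,12.882" fill="none" stroke="#000000"/>
  <polyline points="60.930,22.311 160.601,25.827 27.332,6.913 48.851,16.481" fill="none" stroke="#000000"/>
</svg>

Each laser-on run becomes one SVG element. Flip Y back into SVG space with y_svg = 66.581 − y_machine. Every run uses S222, so all elements get stroke `#000000` (engrave).

Run 1: The run returns to its start, so emit a `<polygon>` with points (Y-flipped): 213.032,13.677 110.512,23.176 193.288,53.375.

Run 2: The run is open, so emit a `<polyline>` with points (Y-flipped): 101.872,39.688 105.897,36.374 118.217,33.429 136.525,31.050 158.513,29.433 181.875,28.772 204.304,29.264 223.491,31.104 237.129,34.487.

Run 3: The run returns to its start, so emit a `<polygon>` with points (Y-flipped): 169.561,12.064 24.919,25.893 6.745,12.882.

Run 4: The run is open, so emit a `<polyline>` with points (Y-flipped): 60.930,22.311 160.601,25.827 27.332,6.913 48.851,16.481.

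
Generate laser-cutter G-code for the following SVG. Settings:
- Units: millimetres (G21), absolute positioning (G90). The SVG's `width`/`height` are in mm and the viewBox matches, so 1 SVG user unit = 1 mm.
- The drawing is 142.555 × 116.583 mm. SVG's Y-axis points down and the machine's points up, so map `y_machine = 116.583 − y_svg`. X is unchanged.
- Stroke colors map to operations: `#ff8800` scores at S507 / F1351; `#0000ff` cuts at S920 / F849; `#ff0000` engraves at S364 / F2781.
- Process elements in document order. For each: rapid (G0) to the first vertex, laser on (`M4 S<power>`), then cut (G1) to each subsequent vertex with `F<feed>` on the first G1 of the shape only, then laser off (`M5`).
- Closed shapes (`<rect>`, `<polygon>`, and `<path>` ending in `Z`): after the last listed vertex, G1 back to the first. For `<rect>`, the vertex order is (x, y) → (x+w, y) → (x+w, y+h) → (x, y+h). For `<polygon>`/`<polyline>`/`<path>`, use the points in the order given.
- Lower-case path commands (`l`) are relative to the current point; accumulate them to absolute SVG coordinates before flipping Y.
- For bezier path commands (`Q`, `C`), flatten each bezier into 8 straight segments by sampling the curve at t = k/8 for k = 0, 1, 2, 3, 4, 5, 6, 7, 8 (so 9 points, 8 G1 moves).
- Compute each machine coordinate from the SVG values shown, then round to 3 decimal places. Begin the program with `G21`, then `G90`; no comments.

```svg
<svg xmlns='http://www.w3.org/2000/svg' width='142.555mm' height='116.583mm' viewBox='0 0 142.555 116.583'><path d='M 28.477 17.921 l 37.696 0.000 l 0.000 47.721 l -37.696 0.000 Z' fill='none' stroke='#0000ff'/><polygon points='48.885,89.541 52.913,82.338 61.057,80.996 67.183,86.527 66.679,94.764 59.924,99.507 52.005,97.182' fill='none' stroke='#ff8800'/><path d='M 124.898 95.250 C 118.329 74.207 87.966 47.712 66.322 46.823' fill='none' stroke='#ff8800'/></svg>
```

viewBox `0 0 142.555 116.583` with mm width/height → 1 unit = 1 mm. Flip: y_m = 116.583 − y_svg.

**Shape 1** — `<path>` rectangle, stroke `#0000ff` → cut (S920, F849). Machine vertices: (28.477,98.662) → (66.173,98.662) → (66.173,50.941) → (28.477,50.941) → (28.477,98.662). Closed: final G1 returns to the first vertex.

**Shape 2** — `<polygon>` regular polygon, stroke `#ff8800` → score (S507, F1351). Machine vertices: (48.885,27.042) → (52.913,34.245) → (61.057,35.587) → (67.183,30.056) → (66.679,21.819) → (59.924,17.076) → (52.005,19.401) → (48.885,27.042). Closed: final G1 returns to the first vertex.

**Shape 3** — `<path>` cubic bezier, stroke `#ff8800` → score (S507, F1351). Control points (SVG): P0=(124.898,95.250), P1=(118.329,74.207), P2=(87.966,47.712), P3=(66.322,46.823); sampled at t=k/8. Machine vertices: (124.898,21.333) → (121.383,29.419) → (116.018,37.652) → (109.184,45.669) → (101.263,53.104) → (92.635,59.595) → (83.682,64.777) → (74.784,68.287) → (66.322,69.760). Open path.

G21
G90
G0 X28.477 Y98.662
M4 S920
G1 X66.173 Y98.662 F849
G1 X66.173 Y50.941
G1 X28.477 Y50.941
G1 X28.477 Y98.662
M5
G0 X48.885 Y27.042
M4 S507
G1 X52.913 Y34.245 F1351
G1 X61.057 Y35.587
G1 X67.183 Y30.056
G1 X66.679 Y21.819
G1 X59.924 Y17.076
G1 X52.005 Y19.401
G1 X48.885 Y27.042
M5
G0 X124.898 Y21.333
M4 S507
G1 X121.383 Y29.419 F1351
G1 X116.018 Y37.652
G1 X109.184 Y45.669
G1 X101.263 Y53.104
G1 X92.635 Y59.595
G1 X83.682 Y64.777
G1 X74.784 Y68.287
G1 X66.322 Y69.760
M5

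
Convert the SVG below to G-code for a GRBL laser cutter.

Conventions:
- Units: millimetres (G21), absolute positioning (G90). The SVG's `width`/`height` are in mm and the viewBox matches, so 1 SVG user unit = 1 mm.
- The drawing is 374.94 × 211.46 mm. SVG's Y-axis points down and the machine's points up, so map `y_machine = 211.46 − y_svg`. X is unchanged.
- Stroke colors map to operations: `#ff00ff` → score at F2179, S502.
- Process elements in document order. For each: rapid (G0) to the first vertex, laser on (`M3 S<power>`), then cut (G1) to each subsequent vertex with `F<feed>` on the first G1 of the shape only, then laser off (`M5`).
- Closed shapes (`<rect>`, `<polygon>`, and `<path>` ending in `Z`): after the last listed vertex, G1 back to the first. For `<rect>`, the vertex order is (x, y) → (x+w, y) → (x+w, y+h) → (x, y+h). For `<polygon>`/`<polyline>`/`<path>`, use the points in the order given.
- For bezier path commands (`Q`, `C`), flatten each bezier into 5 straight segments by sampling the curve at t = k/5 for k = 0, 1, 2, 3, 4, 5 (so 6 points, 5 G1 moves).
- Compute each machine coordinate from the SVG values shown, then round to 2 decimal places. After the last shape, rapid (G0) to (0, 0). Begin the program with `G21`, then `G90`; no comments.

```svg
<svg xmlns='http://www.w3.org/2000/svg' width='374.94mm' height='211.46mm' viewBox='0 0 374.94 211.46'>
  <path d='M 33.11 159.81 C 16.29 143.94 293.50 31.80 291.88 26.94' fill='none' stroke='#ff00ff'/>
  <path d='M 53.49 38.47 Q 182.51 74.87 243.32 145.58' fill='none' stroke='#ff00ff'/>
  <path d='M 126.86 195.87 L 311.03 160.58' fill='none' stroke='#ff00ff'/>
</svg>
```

G21
G90
G0 X33.11 Y51.65
M3 S502
G1 X53.72 Y71.10 F2179
G1 X117.40 Y103.88
G1 X196.65 Y140.22
G1 X263.98 Y170.36
G1 X291.88 Y184.52
M5
G0 X53.49 Y172.99
M3 S502
G1 X102.37 Y157.06 F2179
G1 X145.79 Y138.38
G1 X183.76 Y116.96
G1 X216.27 Y92.79
G1 X243.32 Y65.88
M5
G0 X126.86 Y15.59
M3 S502
G1 X311.03 Y50.88 F2179
M5
G0 X0.00 Y0.00

viewBox `0 0 374.94 211.46` with mm width/height → 1 unit = 1 mm. Flip: y_m = 211.46 − y_svg.

**Shape 1** — `<path>` cubic bezier, stroke `#ff00ff` → score (S502, F2179). Control points (SVG): P0=(33.11,159.81), P1=(16.29,143.94), P2=(293.50,31.80), P3=(291.88,26.94); sampled at t=k/5. Machine vertices: (33.11,51.65) → (53.72,71.10) → (117.40,103.88) → (196.65,140.22) → (263.98,170.36) → (291.88,184.52). Open path.

**Shape 2** — `<path>` quadratic bezier, stroke `#ff00ff` → score (S502, F2179). Control points (SVG): P0=(53.49,38.47), P1=(182.51,74.87), P2=(243.32,145.58); sampled at t=k/5. Machine vertices: (53.49,172.99) → (102.37,157.06) → (145.79,138.38) → (183.76,116.96) → (216.27,92.79) → (243.32,65.88). Open path.

**Shape 3** — `<path>` line segment, stroke `#ff00ff` → score (S502, F2179). Machine vertices: (126.86,15.59) → (311.03,50.88). Open path.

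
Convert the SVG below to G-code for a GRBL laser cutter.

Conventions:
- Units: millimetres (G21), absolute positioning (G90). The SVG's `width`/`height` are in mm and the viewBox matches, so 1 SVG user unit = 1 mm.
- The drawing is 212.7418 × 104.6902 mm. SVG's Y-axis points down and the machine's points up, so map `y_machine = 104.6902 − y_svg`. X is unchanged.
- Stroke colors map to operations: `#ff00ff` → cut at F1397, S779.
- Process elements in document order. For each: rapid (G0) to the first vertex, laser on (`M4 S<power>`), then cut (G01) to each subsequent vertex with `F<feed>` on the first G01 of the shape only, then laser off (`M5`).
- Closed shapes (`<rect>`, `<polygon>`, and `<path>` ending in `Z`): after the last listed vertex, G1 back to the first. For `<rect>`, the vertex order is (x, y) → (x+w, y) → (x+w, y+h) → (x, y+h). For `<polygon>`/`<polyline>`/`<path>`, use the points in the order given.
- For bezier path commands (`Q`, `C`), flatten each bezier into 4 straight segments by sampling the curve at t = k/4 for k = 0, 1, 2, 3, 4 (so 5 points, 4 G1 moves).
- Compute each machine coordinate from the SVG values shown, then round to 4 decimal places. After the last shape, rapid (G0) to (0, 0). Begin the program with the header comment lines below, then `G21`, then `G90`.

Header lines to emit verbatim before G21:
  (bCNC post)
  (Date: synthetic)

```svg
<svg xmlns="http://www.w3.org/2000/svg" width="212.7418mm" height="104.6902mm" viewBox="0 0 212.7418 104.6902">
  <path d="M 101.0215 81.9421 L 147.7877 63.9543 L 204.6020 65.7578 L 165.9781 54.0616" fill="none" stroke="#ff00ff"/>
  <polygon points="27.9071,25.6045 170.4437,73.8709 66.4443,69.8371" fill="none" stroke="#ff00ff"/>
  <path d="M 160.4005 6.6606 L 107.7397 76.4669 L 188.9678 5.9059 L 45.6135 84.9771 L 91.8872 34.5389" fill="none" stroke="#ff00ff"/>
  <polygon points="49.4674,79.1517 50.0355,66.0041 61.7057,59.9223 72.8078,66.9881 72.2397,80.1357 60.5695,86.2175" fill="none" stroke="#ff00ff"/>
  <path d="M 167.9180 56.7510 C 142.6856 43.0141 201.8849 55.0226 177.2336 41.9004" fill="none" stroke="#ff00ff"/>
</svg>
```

Since the viewBox matches the mm dimensions, user units are millimetres directly. The only transform is the Y-flip y_m = 104.6902 − y_svg.

Shape 1 is a open polyline drawn with `<path>`. Its stroke #ff00ff means cut at S779, F1397. After flipping Y the toolpath is (101.0215,22.7481) → (147.7877,40.7359) → (204.6020,38.9324) → (165.9781,50.6286).

Shape 2 is a closed polygon drawn with `<polygon>`. Its stroke #ff00ff means cut at S779, F1397. After flipping Y the toolpath is (27.9071,79.0857) → (170.4437,30.8193) → (66.4443,34.8531) → (27.9071,79.0857), returning to the start.

Shape 3 is a open polyline drawn with `<path>`. Its stroke #ff00ff means cut at S779, F1397. After flipping Y the toolpath is (160.4005,98.0296) → (107.7397,28.2233) → (188.9678,98.7843) → (45.6135,19.7131) → (91.8872,70.1513).

Shape 4 is a regular polygon drawn with `<polygon>`. Its stroke #ff00ff means cut at S779, F1397. After flipping Y the toolpath is (49.4674,25.5385) → (50.0355,38.6861) → (61.7057,44.7679) → (72.8078,37.7021) → (72.2397,24.5545) → (60.5695,18.4727) → (49.4674,25.5385), returning to the start.

Shape 5 is a cubic bezier drawn with `<path>`. Its stroke #ff00ff means cut at S779, F1397. After flipping Y the toolpath is (167.9180,47.9392) → (162.1952,54.2096) → (172.3579,55.5950) → (182.6295,56.8652) → (177.2336,62.7898).

(bCNC post)
(Date: synthetic)
G21
G90
G0 X101.0215 Y22.7481
M4 S779
G01 X147.7877 Y40.7359 F1397
G01 X204.6020 Y38.9324
G01 X165.9781 Y50.6286
M5
G0 X27.9071 Y79.0857
M4 S779
G01 X170.4437 Y30.8193 F1397
G01 X66.4443 Y34.8531
G01 X27.9071 Y79.0857
M5
G0 X160.4005 Y98.0296
M4 S779
G01 X107.7397 Y28.2233 F1397
G01 X188.9678 Y98.7843
G01 X45.6135 Y19.7131
G01 X91.8872 Y70.1513
M5
G0 X49.4674 Y25.5385
M4 S779
G01 X50.0355 Y38.6861 F1397
G01 X61.7057 Y44.7679
G01 X72.8078 Y37.7021
G01 X72.2397 Y24.5545
G01 X60.5695 Y18.4727
G01 X49.4674 Y25.5385
M5
G0 X167.9180 Y47.9392
M4 S779
G01 X162.1952 Y54.2096 F1397
G01 X172.3579 Y55.5950
G01 X182.6295 Y56.8652
G01 X177.2336 Y62.7898
M5
G0 X0.0000 Y0.0000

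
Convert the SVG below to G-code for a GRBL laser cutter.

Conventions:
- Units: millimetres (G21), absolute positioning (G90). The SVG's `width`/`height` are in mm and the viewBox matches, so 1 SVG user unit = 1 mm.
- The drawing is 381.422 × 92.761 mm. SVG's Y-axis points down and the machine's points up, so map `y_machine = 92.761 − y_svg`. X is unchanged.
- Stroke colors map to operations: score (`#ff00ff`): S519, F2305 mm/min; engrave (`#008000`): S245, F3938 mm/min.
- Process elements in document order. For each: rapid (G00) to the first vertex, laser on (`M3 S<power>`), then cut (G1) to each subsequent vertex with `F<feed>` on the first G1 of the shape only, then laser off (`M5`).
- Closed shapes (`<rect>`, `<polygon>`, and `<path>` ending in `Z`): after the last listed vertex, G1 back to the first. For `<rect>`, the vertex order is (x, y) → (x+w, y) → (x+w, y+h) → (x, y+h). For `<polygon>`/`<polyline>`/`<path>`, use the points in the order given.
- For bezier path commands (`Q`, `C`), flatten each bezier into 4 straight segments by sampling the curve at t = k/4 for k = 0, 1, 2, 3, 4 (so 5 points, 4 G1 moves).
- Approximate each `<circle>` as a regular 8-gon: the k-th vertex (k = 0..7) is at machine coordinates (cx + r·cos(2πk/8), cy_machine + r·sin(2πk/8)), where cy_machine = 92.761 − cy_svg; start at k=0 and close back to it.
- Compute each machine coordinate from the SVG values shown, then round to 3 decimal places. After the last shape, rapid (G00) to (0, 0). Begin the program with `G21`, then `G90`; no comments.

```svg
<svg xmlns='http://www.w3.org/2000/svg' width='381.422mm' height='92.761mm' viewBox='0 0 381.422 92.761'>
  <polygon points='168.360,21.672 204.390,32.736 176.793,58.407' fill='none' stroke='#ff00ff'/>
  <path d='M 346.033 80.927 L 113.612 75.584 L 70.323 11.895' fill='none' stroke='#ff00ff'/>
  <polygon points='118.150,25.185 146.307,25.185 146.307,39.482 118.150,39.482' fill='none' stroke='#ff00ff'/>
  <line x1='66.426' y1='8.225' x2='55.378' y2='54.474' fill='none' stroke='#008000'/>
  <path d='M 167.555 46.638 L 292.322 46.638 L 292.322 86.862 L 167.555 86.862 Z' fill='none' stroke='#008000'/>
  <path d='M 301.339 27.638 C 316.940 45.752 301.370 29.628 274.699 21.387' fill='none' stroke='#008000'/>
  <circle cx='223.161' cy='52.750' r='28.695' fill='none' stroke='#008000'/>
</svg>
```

1 u = 1 mm; y_m = 92.761 − y.

[1] `<polygon>` regular polygon, #ff00ff→score S519 F2305: (168.360,71.089) → (204.390,60.025) → (176.793,34.354) → (168.360,71.089) (closed)

[2] `<path>` open polyline, #ff00ff→score S519 F2305: (346.033,11.834) → (113.612,17.177) → (70.323,80.866)

[3] `<polygon>` rectangle, #ff00ff→score S519 F2305: (118.150,67.576) → (146.307,67.576) → (146.307,53.279) → (118.150,53.279) → (118.150,67.576) (closed)

[4] `<line>` line segment, #008000→engrave S245 F3938: (66.426,84.536) → (55.378,38.287)

[5] `<path>` rectangle, #008000→engrave S245 F3938: (167.555,46.123) → (292.322,46.123) → (292.322,5.899) → (167.555,5.899) → (167.555,46.123) (closed)

[6] `<path>` cubic bezier, #008000→engrave S245 F3938: (301.339,65.123) → (307.509,57.299) → (303.871,58.365) → (292.307,64.373) → (274.699,71.374)

[7] `<circle>` circle, #008000→engrave S245 F3938: (251.856,40.011) → (243.451,60.301) → (223.161,68.706) → (202.871,60.301) → (194.466,40.011) → (202.871,19.721) → (223.161,11.316) → (243.451,19.721) → (251.856,40.011) (closed)

G21
G90
G00 X168.360 Y71.089
M3 S519
G1 X204.390 Y60.025 F2305
G1 X176.793 Y34.354
G1 X168.360 Y71.089
M5
G00 X346.033 Y11.834
M3 S519
G1 X113.612 Y17.177 F2305
G1 X70.323 Y80.866
M5
G00 X118.150 Y67.576
M3 S519
G1 X146.307 Y67.576 F2305
G1 X146.307 Y53.279
G1 X118.150 Y53.279
G1 X118.150 Y67.576
M5
G00 X66.426 Y84.536
M3 S245
G1 X55.378 Y38.287 F3938
M5
G00 X167.555 Y46.123
M3 S245
G1 X292.322 Y46.123 F3938
G1 X292.322 Y5.899
G1 X167.555 Y5.899
G1 X167.555 Y46.123
M5
G00 X301.339 Y65.123
M3 S245
G1 X307.509 Y57.299 F3938
G1 X303.871 Y58.365
G1 X292.307 Y64.373
G1 X274.699 Y71.374
M5
G00 X251.856 Y40.011
M3 S245
G1 X243.451 Y60.301 F3938
G1 X223.161 Y68.706
G1 X202.871 Y60.301
G1 X194.466 Y40.011
G1 X202.871 Y19.721
G1 X223.161 Y11.316
G1 X243.451 Y19.721
G1 X251.856 Y40.011
M5
G00 X0.000 Y0.000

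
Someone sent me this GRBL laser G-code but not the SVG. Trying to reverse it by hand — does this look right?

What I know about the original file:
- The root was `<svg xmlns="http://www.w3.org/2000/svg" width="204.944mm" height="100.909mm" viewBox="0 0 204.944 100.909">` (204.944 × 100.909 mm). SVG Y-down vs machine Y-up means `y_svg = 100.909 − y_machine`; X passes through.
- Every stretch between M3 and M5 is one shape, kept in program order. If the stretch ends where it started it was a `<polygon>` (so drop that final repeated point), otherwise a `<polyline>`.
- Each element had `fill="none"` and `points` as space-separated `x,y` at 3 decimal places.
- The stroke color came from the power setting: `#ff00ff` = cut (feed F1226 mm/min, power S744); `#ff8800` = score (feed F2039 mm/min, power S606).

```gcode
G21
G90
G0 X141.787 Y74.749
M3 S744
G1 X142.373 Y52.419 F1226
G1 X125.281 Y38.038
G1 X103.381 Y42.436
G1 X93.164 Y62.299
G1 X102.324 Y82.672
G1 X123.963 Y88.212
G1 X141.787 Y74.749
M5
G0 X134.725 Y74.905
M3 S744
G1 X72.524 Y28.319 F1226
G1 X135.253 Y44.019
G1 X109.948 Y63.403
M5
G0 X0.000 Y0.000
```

<svg xmlns="http://www.w3.org/2000/svg" width="204.944mm" height="100.909mm" viewBox="0 0 204.944 100.909">
  <polygon points="141.787,26.160 142.373,48.490 125.281,62.871 103.381,58.473 93.164,38.610 102.324,18.237 123.963,12.697" fill="none" stroke="#ff00ff"/>
  <polyline points="134.725,26.004 72.524,72.590 135.253,56.890 109.948,37.506" fill="none" stroke="#ff00ff"/>
</svg>

Each laser-on run becomes one SVG element. Flip Y back into SVG space with y_svg = 100.909 − y_machine. Every run uses S744, so all elements get stroke `#ff00ff` (cut).

Run 1: The run returns to its start, so emit a `<polygon>` with points (Y-flipped): 141.787,26.160 142.373,48.490 125.281,62.871 103.381,58.473 93.164,38.610 102.324,18.237 123.963,12.697.

Run 2: The run is open, so emit a `<polyline>` with points (Y-flipped): 134.725,26.004 72.524,72.590 135.253,56.890 109.948,37.506.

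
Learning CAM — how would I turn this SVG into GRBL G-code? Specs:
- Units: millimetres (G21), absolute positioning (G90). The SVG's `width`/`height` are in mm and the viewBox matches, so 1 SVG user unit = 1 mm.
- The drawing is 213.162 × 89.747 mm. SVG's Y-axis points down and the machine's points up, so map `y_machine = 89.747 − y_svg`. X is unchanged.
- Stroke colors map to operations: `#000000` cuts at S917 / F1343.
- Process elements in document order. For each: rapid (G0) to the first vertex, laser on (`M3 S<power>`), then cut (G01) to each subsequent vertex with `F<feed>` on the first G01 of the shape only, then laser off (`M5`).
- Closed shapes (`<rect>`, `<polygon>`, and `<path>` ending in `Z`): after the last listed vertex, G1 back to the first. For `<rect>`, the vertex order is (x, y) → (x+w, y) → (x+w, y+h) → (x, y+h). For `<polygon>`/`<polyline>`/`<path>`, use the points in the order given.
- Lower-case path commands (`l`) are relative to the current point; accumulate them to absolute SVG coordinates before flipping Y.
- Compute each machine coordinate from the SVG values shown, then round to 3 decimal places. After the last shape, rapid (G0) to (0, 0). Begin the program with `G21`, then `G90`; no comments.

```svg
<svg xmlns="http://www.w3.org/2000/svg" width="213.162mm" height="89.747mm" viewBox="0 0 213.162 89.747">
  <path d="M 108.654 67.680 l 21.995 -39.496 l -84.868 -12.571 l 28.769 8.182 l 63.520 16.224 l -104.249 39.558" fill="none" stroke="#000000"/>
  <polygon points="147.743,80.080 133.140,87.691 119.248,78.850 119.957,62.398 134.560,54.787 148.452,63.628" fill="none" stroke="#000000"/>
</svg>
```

G21
G90
G0 X108.654 Y22.067
M3 S917
G01 X130.649 Y61.563 F1343
G01 X45.781 Y74.134
G01 X74.550 Y65.952
G01 X138.070 Y49.728
G01 X33.821 Y10.170
M5
G0 X147.743 Y9.667
M3 S917
G01 X133.140 Y2.056 F1343
G01 X119.248 Y10.897
G01 X119.957 Y27.349
G01 X134.560 Y34.960
G01 X148.452 Y26.119
G01 X147.743 Y9.667
M5
G0 X0.000 Y0.000

viewBox `0 0 213.162 89.747` with mm width/height → 1 unit = 1 mm. Flip: y_m = 89.747 − y_svg.

**Shape 1** — `<path>` open polyline, stroke `#000000` → cut (S917, F1343). Machine vertices: (108.654,22.067) → (130.649,61.563) → (45.781,74.134) → (74.550,65.952) → (138.070,49.728) → (33.821,10.170). Open path.

**Shape 2** — `<polygon>` regular polygon, stroke `#000000` → cut (S917, F1343). Machine vertices: (147.743,9.667) → (133.140,2.056) → (119.248,10.897) → (119.957,27.349) → (134.560,34.960) → (148.452,26.119) → (147.743,9.667). Closed: final G1 returns to the first vertex.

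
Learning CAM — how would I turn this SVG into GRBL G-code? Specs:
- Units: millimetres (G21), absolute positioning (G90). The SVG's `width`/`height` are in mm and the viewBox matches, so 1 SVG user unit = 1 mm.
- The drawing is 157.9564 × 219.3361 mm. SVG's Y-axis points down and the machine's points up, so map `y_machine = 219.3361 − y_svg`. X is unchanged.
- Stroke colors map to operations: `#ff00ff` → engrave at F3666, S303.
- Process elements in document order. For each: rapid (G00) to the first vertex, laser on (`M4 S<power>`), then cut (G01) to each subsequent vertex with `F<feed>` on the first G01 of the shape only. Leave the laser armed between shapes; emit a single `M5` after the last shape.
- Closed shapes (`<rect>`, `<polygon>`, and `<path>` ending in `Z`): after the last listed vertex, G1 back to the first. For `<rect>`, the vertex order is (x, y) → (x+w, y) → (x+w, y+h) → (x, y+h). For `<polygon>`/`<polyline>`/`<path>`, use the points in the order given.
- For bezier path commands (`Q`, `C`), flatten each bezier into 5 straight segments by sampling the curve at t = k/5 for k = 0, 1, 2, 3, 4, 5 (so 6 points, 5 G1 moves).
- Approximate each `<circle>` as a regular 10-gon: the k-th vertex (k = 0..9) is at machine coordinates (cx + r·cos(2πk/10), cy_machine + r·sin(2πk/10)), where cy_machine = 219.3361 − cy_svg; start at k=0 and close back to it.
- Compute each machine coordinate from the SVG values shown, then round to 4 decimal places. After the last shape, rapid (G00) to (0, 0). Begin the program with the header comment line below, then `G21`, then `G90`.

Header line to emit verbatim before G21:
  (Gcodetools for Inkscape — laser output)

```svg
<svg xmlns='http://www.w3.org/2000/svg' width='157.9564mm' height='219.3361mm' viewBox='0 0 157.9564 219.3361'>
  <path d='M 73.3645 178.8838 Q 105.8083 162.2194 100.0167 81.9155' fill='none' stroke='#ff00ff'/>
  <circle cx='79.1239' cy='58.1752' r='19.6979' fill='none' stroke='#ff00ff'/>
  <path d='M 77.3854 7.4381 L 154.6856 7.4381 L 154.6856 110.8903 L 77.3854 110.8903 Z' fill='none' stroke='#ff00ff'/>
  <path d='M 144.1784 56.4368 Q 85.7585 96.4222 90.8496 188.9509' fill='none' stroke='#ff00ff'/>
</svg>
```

1 u = 1 mm; y_m = 219.3361 − y.

[1] `<path>` quadratic bezier, #ff00ff→engrave S303 F3666: (73.3645,40.4523) → (84.8126,49.6636) → (93.2019,63.9661) → (98.5323,83.3598) → (100.8039,107.8446) → (100.0167,137.4206)

[2] `<circle>` circle, #ff00ff→engrave S303 F3666: (98.8218,161.1609) → (95.0598,172.7390) → (85.2109,179.8947) → (73.0369,179.8947) → (63.1880,172.7390) → (59.4260,161.1609) → (63.1880,149.5828) → (73.0369,142.4271) → (85.2109,142.4271) → (95.0598,149.5828) → (98.8218,161.1609) (closed)

[3] `<path>` rectangle, #ff00ff→engrave S303 F3666: (77.3854,211.8980) → (154.6856,211.8980) → (154.6856,108.4458) → (77.3854,108.4458) → (77.3854,211.8980) (closed)

[4] `<path>` quadratic bezier, #ff00ff→engrave S303 F3666: (144.1784,162.8993) → (123.3509,144.8034) → (107.6042,122.5041) → (96.9385,96.0012) → (91.3536,65.2949) → (90.8496,30.3852)

(Gcodetools for Inkscape — laser output)
G21
G90
G00 X73.3645 Y40.4523
M4 S303
G01 X84.8126 Y49.6636 F3666
G01 X93.2019 Y63.9661
G01 X98.5323 Y83.3598
G01 X100.8039 Y107.8446
G01 X100.0167 Y137.4206
G00 X98.8218 Y161.1609
M4 S303
G01 X95.0598 Y172.7390 F3666
G01 X85.2109 Y179.8947
G01 X73.0369 Y179.8947
G01 X63.1880 Y172.7390
G01 X59.4260 Y161.1609
G01 X63.1880 Y149.5828
G01 X73.0369 Y142.4271
G01 X85.2109 Y142.4271
G01 X95.0598 Y149.5828
G01 X98.8218 Y161.1609
G00 X77.3854 Y211.8980
M4 S303
G01 X154.6856 Y211.8980 F3666
G01 X154.6856 Y108.4458
G01 X77.3854 Y108.4458
G01 X77.3854 Y211.8980
G00 X144.1784 Y162.8993
M4 S303
G01 X123.3509 Y144.8034 F3666
G01 X107.6042 Y122.5041
G01 X96.9385 Y96.0012
G01 X91.3536 Y65.2949
G01 X90.8496 Y30.3852
M5
G00 X0.0000 Y0.0000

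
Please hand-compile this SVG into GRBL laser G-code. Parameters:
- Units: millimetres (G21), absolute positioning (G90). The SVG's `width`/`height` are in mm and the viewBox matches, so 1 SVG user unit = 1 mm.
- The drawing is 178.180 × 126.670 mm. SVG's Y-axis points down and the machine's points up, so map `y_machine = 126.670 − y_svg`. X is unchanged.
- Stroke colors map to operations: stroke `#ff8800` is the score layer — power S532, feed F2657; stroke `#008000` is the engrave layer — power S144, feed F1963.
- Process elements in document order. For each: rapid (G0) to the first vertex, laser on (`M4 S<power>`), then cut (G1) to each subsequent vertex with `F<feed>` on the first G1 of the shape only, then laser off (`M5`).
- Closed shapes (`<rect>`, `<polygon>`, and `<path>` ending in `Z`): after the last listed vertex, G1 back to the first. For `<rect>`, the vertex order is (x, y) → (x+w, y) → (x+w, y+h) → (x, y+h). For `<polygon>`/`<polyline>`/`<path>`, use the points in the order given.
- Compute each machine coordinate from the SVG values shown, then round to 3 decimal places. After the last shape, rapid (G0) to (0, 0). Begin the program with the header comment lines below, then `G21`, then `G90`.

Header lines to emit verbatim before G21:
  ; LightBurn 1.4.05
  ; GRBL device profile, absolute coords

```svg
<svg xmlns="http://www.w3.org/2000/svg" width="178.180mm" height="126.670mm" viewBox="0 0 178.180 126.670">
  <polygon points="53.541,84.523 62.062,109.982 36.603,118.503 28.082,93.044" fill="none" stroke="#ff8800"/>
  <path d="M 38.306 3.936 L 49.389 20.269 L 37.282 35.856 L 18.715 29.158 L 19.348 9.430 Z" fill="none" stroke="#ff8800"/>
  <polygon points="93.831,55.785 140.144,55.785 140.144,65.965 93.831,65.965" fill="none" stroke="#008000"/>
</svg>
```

; LightBurn 1.4.05
; GRBL device profile, absolute coords
G21
G90
G0 X53.541 Y42.147
M4 S532
G1 X62.062 Y16.688 F2657
G1 X36.603 Y8.167
G1 X28.082 Y33.626
G1 X53.541 Y42.147
M5
G0 X38.306 Y122.734
M4 S532
G1 X49.389 Y106.401 F2657
G1 X37.282 Y90.814
G1 X18.715 Y97.512
G1 X19.348 Y117.240
G1 X38.306 Y122.734
M5
G0 X93.831 Y70.885
M4 S144
G1 X140.144 Y70.885 F1963
G1 X140.144 Y60.705
G1 X93.831 Y60.705
G1 X93.831 Y70.885
M5
G0 X0.000 Y0.000

Since the viewBox matches the mm dimensions, user units are millimetres directly. The only transform is the Y-flip y_m = 126.670 − y_svg.

Shape 1 is a regular polygon drawn with `<polygon>`. Its stroke #ff8800 means score at S532, F2657. After flipping Y the toolpath is (53.541,42.147) → (62.062,16.688) → (36.603,8.167) → (28.082,33.626) → (53.541,42.147), returning to the start.

Shape 2 is a regular polygon drawn with `<path>`. Its stroke #ff8800 means score at S532, F2657. After flipping Y the toolpath is (38.306,122.734) → (49.389,106.401) → (37.282,90.814) → (18.715,97.512) → (19.348,117.240) → (38.306,122.734), returning to the start.

Shape 3 is a rectangle drawn with `<polygon>`. Its stroke #008000 means engrave at S144, F1963. After flipping Y the toolpath is (93.831,70.885) → (140.144,70.885) → (140.144,60.705) → (93.831,60.705) → (93.831,70.885), returning to the start.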